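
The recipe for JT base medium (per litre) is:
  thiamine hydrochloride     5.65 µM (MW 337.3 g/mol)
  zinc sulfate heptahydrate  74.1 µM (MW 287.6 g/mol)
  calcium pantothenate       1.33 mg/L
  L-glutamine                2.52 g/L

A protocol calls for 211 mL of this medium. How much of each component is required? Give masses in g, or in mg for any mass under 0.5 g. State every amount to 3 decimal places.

Target volume = 211 mL = 0.211 L.
thiamine hydrochloride: 5.65 µmol/L × 337.3 g/mol × 0.211 L ÷ 1000 = 0.402 mg
zinc sulfate heptahydrate: 74.1 µmol/L × 287.6 g/mol × 0.211 L ÷ 1000 = 4.497 mg
calcium pantothenate: 1.33 mg/L × 0.211 L = 0.281 mg
L-glutamine: 2.52 g/L × 0.211 L = 0.532 g

thiamine hydrochloride 0.402 mg; zinc sulfate heptahydrate 4.497 mg; calcium pantothenate 0.281 mg; L-glutamine 0.532 g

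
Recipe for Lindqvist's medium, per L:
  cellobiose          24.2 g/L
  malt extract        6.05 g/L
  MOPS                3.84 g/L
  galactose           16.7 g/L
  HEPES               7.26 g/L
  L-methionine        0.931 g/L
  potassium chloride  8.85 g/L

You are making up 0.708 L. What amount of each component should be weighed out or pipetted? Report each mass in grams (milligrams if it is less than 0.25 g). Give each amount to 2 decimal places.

Working volume: 0.708 L.
cellobiose: 24.2 g/L × 0.708 L = 17.13 g
malt extract: 6.05 g/L × 0.708 L = 4.28 g
MOPS: 3.84 g/L × 0.708 L = 2.72 g
galactose: 16.7 g/L × 0.708 L = 11.82 g
HEPES: 7.26 g/L × 0.708 L = 5.14 g
L-methionine: 0.931 g/L × 0.708 L = 0.66 g
potassium chloride: 8.85 g/L × 0.708 L = 6.27 g

cellobiose 17.13 g; malt extract 4.28 g; MOPS 2.72 g; galactose 11.82 g; HEPES 5.14 g; L-methionine 0.66 g; potassium chloride 6.27 g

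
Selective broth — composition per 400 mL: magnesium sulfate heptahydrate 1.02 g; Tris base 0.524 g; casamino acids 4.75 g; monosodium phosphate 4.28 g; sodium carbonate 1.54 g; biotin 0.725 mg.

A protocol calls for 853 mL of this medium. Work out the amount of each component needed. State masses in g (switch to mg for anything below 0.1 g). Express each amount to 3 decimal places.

magnesium sulfate heptahydrate 2.175 g; Tris base 1.117 g; casamino acids 10.129 g; monosodium phosphate 9.127 g; sodium carbonate 3.284 g; biotin 1.546 mg

Scale factor = 853 mL / 400 mL = 2.1325.
magnesium sulfate heptahydrate: 1.02 g × (853 mL / 400 mL) = 2.175 g
Tris base: 0.524 g × (853 mL / 400 mL) = 1.117 g
casamino acids: 4.75 g × (853 mL / 400 mL) = 10.129 g
monosodium phosphate: 4.28 g × (853 mL / 400 mL) = 9.127 g
sodium carbonate: 1.54 g × (853 mL / 400 mL) = 3.284 g
biotin: 0.725 mg × (853 mL / 400 mL) = 1.546 mg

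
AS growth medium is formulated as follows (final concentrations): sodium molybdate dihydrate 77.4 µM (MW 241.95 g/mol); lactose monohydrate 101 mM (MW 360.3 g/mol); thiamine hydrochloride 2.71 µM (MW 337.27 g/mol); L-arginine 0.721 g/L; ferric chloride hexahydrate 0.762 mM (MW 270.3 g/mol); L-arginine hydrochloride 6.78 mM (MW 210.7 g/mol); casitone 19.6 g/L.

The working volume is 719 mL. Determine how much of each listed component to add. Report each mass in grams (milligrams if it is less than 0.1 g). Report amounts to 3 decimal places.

Working volume: 719 mL = 0.719 L.
sodium molybdate dihydrate: 77.4 µmol/L × 241.95 g/mol × 0.719 L ÷ 1000 = 13.465 mg
lactose monohydrate: 101 mmol/L × 360.3 g/mol × 0.719 L ÷ 1000 = 26.165 g
thiamine hydrochloride: 2.71 µmol/L × 337.27 g/mol × 0.719 L ÷ 1000 = 0.657 mg
L-arginine: 0.721 g/L × 0.719 L = 0.518 g
ferric chloride hexahydrate: 0.762 mmol/L × 270.3 g/mol × 0.719 L ÷ 1000 = 0.148 g
L-arginine hydrochloride: 6.78 mmol/L × 210.7 g/mol × 0.719 L ÷ 1000 = 1.027 g
casitone: 19.6 g/L × 0.719 L = 14.092 g

sodium molybdate dihydrate 13.465 mg; lactose monohydrate 26.165 g; thiamine hydrochloride 0.657 mg; L-arginine 0.518 g; ferric chloride hexahydrate 0.148 g; L-arginine hydrochloride 1.027 g; casitone 14.092 g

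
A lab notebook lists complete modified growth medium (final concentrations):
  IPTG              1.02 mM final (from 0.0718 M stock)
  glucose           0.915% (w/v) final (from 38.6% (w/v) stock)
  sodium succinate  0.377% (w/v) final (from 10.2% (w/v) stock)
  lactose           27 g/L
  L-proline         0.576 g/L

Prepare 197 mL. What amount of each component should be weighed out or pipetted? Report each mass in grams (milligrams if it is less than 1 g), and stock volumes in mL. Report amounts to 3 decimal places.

Target volume = 197 mL = 0.197 L.
IPTG: C1V1 = C2V2 → 1.02 mM × 197 mL ÷ 71.8 mM = 2.799 mL
glucose: C1V1 = C2V2 → 0.915% ÷ 38.6% × 197 mL = 4.670 mL
sodium succinate: C1V1 = C2V2 → 0.377% ÷ 10.2% × 197 mL = 7.281 mL
lactose: 27 g/L × 0.197 L = 5.319 g
L-proline: 0.576 g/L × 0.197 L = 0.113472 g = 113.472 mg

IPTG 2.799 mL; glucose 4.670 mL; sodium succinate 7.281 mL; lactose 5.319 g; L-proline 113.472 mg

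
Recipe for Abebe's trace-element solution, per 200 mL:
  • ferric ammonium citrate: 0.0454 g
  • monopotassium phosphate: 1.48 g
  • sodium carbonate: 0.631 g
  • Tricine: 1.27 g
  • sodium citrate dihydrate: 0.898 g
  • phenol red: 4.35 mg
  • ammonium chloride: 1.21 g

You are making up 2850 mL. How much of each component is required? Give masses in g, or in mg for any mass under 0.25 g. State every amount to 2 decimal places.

ferric ammonium citrate 0.65 g; monopotassium phosphate 21.09 g; sodium carbonate 8.99 g; Tricine 18.10 g; sodium citrate dihydrate 12.80 g; phenol red 61.99 mg; ammonium chloride 17.24 g

Scale factor = 2850 mL / 200 mL = 14.25.
ferric ammonium citrate: 0.0454 g × (2850 mL / 200 mL) = 0.65 g
monopotassium phosphate: 1.48 g × (2850 mL / 200 mL) = 21.09 g
sodium carbonate: 0.631 g × (2850 mL / 200 mL) = 8.99 g
Tricine: 1.27 g × (2850 mL / 200 mL) = 18.10 g
sodium citrate dihydrate: 0.898 g × (2850 mL / 200 mL) = 12.80 g
phenol red: 4.35 mg × (2850 mL / 200 mL) = 61.99 mg
ammonium chloride: 1.21 g × (2850 mL / 200 mL) = 17.24 g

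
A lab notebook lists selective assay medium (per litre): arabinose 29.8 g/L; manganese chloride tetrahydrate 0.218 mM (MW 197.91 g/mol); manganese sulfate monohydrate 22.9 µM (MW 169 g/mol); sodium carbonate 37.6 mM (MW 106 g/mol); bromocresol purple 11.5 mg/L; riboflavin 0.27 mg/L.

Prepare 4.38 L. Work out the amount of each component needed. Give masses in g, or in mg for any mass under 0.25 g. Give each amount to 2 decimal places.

arabinose 130.52 g; manganese chloride tetrahydrate 188.97 mg; manganese sulfate monohydrate 16.95 mg; sodium carbonate 17.46 g; bromocresol purple 50.37 mg; riboflavin 1.18 mg

Scale factor relative to 1 L: 4.38.
arabinose: 29.8 g/L × 4.38 L = 130.52 g
manganese chloride tetrahydrate: 0.218 mmol/L × 197.91 mg/mmol × 4.38 L = 188.97 mg
manganese sulfate monohydrate: 22.9 µmol/L × 169 g/mol × 4.38 L ÷ 1000 = 16.95 mg
sodium carbonate: 37.6 mmol/L × 106 g/mol × 4.38 L ÷ 1000 = 17.46 g
bromocresol purple: 11.5 mg/L × 4.38 L = 50.37 mg
riboflavin: 0.27 mg/L × 4.38 L = 1.18 mg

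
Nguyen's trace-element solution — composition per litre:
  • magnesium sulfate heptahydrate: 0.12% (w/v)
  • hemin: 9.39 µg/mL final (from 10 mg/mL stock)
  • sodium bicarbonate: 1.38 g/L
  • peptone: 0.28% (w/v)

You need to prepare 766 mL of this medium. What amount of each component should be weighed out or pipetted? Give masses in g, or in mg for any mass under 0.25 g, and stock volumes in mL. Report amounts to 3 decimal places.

magnesium sulfate heptahydrate 0.919 g; hemin 0.719 mL; sodium bicarbonate 1.057 g; peptone 2.145 g

Working volume: 766 mL = 0.766 L.
magnesium sulfate heptahydrate: 0.12% w/v = 1.2 g/L → 1.2 × 0.766 L = 0.919 g
hemin: C1V1 = C2V2 → 9.39 µg/mL × 766 mL ÷ 10000 µg/mL = 0.719 mL
sodium bicarbonate: 1.38 g/L × 0.766 L = 1.057 g
peptone: 0.28 g per 100 mL × 766 mL ÷ 100 = 2.145 g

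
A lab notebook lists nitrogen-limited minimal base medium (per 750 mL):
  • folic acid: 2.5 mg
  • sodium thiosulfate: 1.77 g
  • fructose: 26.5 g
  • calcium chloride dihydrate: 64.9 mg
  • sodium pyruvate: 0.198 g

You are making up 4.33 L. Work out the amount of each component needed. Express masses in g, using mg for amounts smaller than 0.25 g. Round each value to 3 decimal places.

Ratio of target to recipe volume: 4330 / 750 = 5.77333.
folic acid: 2.5 mg × (4330 mL / 750 mL) = 14.433 mg
sodium thiosulfate: 1.77 g × (4330 mL / 750 mL) = 10.219 g
fructose: 26.5 g × (4330 mL / 750 mL) = 152.993 g
calcium chloride dihydrate: 64.9 mg × (4330 mL / 750 mL) = 374.689 mg = 0.375 g
sodium pyruvate: 0.198 g × (4330 mL / 750 mL) = 1.143 g

folic acid 14.433 mg; sodium thiosulfate 10.219 g; fructose 152.993 g; calcium chloride dihydrate 0.375 g; sodium pyruvate 1.143 g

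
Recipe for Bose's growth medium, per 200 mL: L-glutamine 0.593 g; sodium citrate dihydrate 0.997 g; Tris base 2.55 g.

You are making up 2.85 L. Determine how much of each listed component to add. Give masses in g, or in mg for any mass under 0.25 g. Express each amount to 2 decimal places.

Scale factor = 2850 mL / 200 mL = 14.25.
L-glutamine: 0.593 g × (2850 mL / 200 mL) = 8.45 g
sodium citrate dihydrate: 0.997 g × (2850 mL / 200 mL) = 14.21 g
Tris base: 2.55 g × (2850 mL / 200 mL) = 36.34 g

L-glutamine 8.45 g; sodium citrate dihydrate 14.21 g; Tris base 36.34 g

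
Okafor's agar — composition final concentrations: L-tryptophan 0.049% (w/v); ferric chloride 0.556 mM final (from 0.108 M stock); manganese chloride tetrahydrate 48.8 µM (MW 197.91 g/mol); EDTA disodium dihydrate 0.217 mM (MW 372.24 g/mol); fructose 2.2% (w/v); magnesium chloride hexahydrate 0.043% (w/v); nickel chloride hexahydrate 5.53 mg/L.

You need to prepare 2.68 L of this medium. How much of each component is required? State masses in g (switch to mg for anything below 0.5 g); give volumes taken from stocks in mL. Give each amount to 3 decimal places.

Working volume: 2.68 L.
L-tryptophan: 0.049 g per 100 mL × 2680 mL ÷ 100 = 1.313 g
ferric chloride: C1V1 = C2V2 → 0.556 mM × 2680 mL ÷ 108 mM = 13.797 mL
manganese chloride tetrahydrate: 48.8 µmol/L × 197.91 g/mol × 2.68 L ÷ 1000 = 25.883 mg
EDTA disodium dihydrate: 0.217 mmol/L × 372.24 mg/mmol × 2.68 L = 216.480 mg
fructose: 2.2 g per 100 mL × 2680 mL ÷ 100 = 58.960 g
magnesium chloride hexahydrate: 0.043% w/v = 0.43 g/L → 0.43 × 2.68 L = 1.152 g
nickel chloride hexahydrate: 5.53 mg/L × 2.68 L = 14.820 mg

L-tryptophan 1.313 g; ferric chloride 13.797 mL; manganese chloride tetrahydrate 25.883 mg; EDTA disodium dihydrate 216.480 mg; fructose 58.960 g; magnesium chloride hexahydrate 1.152 g; nickel chloride hexahydrate 14.820 mg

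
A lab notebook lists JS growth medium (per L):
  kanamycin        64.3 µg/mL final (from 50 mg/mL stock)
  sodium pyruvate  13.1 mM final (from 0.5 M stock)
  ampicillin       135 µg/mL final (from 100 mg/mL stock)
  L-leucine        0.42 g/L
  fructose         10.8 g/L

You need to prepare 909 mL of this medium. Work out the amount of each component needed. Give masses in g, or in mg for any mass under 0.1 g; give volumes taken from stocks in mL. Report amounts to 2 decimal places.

Working volume: 909 mL = 0.909 L.
kanamycin: C1V1 = C2V2 → 64.3 µg/mL × 909 mL ÷ 50000 µg/mL = 1.17 mL
sodium pyruvate: C1V1 = C2V2 → 13.1 mM × 909 mL ÷ 500 mM = 23.82 mL
ampicillin: dilute stock: 135 µg/mL × 909 mL ÷ 100000 µg/mL = 1.23 mL
L-leucine: 0.42 g/L × 0.909 L = 0.38 g
fructose: 10.8 g/L × 0.909 L = 9.82 g

kanamycin 1.17 mL; sodium pyruvate 23.82 mL; ampicillin 1.23 mL; L-leucine 0.38 g; fructose 9.82 g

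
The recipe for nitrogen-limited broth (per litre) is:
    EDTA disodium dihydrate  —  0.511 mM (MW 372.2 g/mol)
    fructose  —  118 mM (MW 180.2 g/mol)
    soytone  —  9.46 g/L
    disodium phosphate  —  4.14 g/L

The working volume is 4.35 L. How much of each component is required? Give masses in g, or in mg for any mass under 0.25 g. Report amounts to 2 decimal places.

Scale factor relative to 1 L: 4.35.
EDTA disodium dihydrate: 0.511 mmol/L × 372.2 g/mol × 4.35 L ÷ 1000 = 0.83 g
fructose: 118 mmol/L × 180.2 g/mol × 4.35 L ÷ 1000 = 92.50 g
soytone: 9.46 g/L × 4.35 L = 41.15 g
disodium phosphate: 4.14 g/L × 4.35 L = 18.01 g

EDTA disodium dihydrate 0.83 g; fructose 92.50 g; soytone 41.15 g; disodium phosphate 18.01 g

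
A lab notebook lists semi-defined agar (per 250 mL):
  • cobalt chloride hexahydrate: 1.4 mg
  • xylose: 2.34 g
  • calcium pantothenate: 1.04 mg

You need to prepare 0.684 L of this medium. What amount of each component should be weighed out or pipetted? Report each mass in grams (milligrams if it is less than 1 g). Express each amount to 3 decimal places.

Ratio of target to recipe volume: 684 / 250 = 2.736.
cobalt chloride hexahydrate: 1.4 mg × (684 mL / 250 mL) = 3.830 mg
xylose: 2.34 g × (684 mL / 250 mL) = 6.402 g
calcium pantothenate: 1.04 mg × (684 mL / 250 mL) = 2.845 mg

cobalt chloride hexahydrate 3.830 mg; xylose 6.402 g; calcium pantothenate 2.845 mg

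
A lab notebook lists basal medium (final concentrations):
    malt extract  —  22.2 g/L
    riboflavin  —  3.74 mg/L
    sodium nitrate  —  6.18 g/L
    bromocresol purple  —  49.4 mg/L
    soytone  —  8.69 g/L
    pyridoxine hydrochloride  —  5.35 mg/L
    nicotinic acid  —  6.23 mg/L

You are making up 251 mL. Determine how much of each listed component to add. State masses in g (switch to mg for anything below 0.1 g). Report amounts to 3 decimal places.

Scale factor relative to 1 L: 0.251.
malt extract: 22.2 g/L × 0.251 L = 5.572 g
riboflavin: 3.74 mg/L × 0.251 L = 0.939 mg
sodium nitrate: 6.18 g/L × 0.251 L = 1.551 g
bromocresol purple: 49.4 mg/L × 0.251 L = 12.399 mg
soytone: 8.69 g/L × 0.251 L = 2.181 g
pyridoxine hydrochloride: 5.35 mg/L × 0.251 L = 1.343 mg
nicotinic acid: 6.23 mg/L × 0.251 L = 1.564 mg

malt extract 5.572 g; riboflavin 0.939 mg; sodium nitrate 1.551 g; bromocresol purple 12.399 mg; soytone 2.181 g; pyridoxine hydrochloride 1.343 mg; nicotinic acid 1.564 mg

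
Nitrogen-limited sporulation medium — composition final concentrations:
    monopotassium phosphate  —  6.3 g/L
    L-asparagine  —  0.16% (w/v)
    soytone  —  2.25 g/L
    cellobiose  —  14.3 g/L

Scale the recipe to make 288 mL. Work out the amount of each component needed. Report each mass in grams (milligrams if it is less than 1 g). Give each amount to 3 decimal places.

monopotassium phosphate 1.814 g; L-asparagine 460.800 mg; soytone 648.000 mg; cellobiose 4.118 g

Working volume: 288 mL = 0.288 L.
monopotassium phosphate: 6.3 g/L × 0.288 L = 1.814 g
L-asparagine: 0.16 g per 100 mL × 288 mL ÷ 100 = 0.4608 g = 460.800 mg
soytone: 2.25 g/L × 0.288 L = 0.648 g = 648.000 mg
cellobiose: 14.3 g/L × 0.288 L = 4.118 g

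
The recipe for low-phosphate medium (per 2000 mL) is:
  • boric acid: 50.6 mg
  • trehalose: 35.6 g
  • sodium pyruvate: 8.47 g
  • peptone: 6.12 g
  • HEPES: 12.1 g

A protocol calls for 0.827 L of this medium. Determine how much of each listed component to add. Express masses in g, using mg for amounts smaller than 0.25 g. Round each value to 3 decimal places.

Ratio of target to recipe volume: 827 / 2000 = 0.4135.
boric acid: 50.6 mg × (827 mL / 2000 mL) = 20.923 mg
trehalose: 35.6 g × (827 mL / 2000 mL) = 14.721 g
sodium pyruvate: 8.47 g × (827 mL / 2000 mL) = 3.502 g
peptone: 6.12 g × (827 mL / 2000 mL) = 2.531 g
HEPES: 12.1 g × (827 mL / 2000 mL) = 5.003 g

boric acid 20.923 mg; trehalose 14.721 g; sodium pyruvate 3.502 g; peptone 2.531 g; HEPES 5.003 g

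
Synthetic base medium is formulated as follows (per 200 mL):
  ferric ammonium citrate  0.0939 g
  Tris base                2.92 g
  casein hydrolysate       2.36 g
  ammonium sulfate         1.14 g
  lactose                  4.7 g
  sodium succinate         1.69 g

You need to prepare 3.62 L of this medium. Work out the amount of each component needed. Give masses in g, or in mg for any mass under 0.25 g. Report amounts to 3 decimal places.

Scale factor = 3620 mL / 200 mL = 18.1.
ferric ammonium citrate: 0.0939 g × (3620 mL / 200 mL) = 1.700 g
Tris base: 2.92 g × (3620 mL / 200 mL) = 52.852 g
casein hydrolysate: 2.36 g × (3620 mL / 200 mL) = 42.716 g
ammonium sulfate: 1.14 g × (3620 mL / 200 mL) = 20.634 g
lactose: 4.7 g × (3620 mL / 200 mL) = 85.070 g
sodium succinate: 1.69 g × (3620 mL / 200 mL) = 30.589 g

ferric ammonium citrate 1.700 g; Tris base 52.852 g; casein hydrolysate 42.716 g; ammonium sulfate 20.634 g; lactose 85.070 g; sodium succinate 30.589 g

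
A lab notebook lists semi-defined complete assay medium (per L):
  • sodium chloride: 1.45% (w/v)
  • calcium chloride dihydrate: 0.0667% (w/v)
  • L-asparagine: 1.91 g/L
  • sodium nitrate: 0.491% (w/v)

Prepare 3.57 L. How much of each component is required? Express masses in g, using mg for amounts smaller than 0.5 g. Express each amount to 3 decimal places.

sodium chloride 51.765 g; calcium chloride dihydrate 2.381 g; L-asparagine 6.819 g; sodium nitrate 17.529 g

Working volume: 3.57 L.
sodium chloride: 1.45 g per 100 mL × 3570 mL ÷ 100 = 51.765 g
calcium chloride dihydrate: 0.0667% w/v = 0.667 g/L → 0.667 × 3.57 L = 2.381 g
L-asparagine: 1.91 g/L × 3.57 L = 6.819 g
sodium nitrate: 0.491% w/v = 4.91 g/L → 4.91 × 3.57 L = 17.529 g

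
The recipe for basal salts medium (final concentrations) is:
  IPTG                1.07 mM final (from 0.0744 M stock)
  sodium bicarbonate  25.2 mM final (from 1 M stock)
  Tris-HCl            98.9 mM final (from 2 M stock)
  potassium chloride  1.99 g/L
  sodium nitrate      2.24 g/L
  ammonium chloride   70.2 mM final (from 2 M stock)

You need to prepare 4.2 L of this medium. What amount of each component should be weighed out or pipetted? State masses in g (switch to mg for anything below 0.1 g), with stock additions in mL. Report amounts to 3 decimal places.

Scale factor relative to 1 L: 4.2.
IPTG: C1V1 = C2V2 → 1.07 mM × 4200 mL ÷ 74.4 mM = 60.403 mL
sodium bicarbonate: C1V1 = C2V2 → 25.2 mM × 4200 mL ÷ 1000 mM = 105.840 mL
Tris-HCl: dilute stock: 98.9 mM × 4200 mL ÷ 2000 mM = 207.690 mL
potassium chloride: 1.99 g/L × 4.2 L = 8.358 g
sodium nitrate: 2.24 g/L × 4.2 L = 9.408 g
ammonium chloride: C1V1 = C2V2 → 70.2 mM × 4200 mL ÷ 2000 mM = 147.420 mL

IPTG 60.403 mL; sodium bicarbonate 105.840 mL; Tris-HCl 207.690 mL; potassium chloride 8.358 g; sodium nitrate 9.408 g; ammonium chloride 147.420 mL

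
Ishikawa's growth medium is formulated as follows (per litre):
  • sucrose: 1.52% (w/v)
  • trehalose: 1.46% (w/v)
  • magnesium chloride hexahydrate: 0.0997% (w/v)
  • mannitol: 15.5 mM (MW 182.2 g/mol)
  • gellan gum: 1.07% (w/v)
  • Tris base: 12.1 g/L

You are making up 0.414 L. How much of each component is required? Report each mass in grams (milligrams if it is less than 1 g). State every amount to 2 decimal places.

Scale factor relative to 1 L: 0.414.
sucrose: 1.52 g per 100 mL × 414 mL ÷ 100 = 6.29 g
trehalose: 1.46% w/v = 14.6 g/L → 14.6 × 0.414 L = 6.04 g
magnesium chloride hexahydrate: 0.0997% w/v = 0.997 g/L → 0.997 × 0.414 L = 0.412758 g = 412.76 mg
mannitol: 15.5 mmol/L × 182.2 g/mol × 0.414 L ÷ 1000 = 1.17 g
gellan gum: 1.07 g per 100 mL × 414 mL ÷ 100 = 4.43 g
Tris base: 12.1 g/L × 0.414 L = 5.01 g

sucrose 6.29 g; trehalose 6.04 g; magnesium chloride hexahydrate 412.76 mg; mannitol 1.17 g; gellan gum 4.43 g; Tris base 5.01 g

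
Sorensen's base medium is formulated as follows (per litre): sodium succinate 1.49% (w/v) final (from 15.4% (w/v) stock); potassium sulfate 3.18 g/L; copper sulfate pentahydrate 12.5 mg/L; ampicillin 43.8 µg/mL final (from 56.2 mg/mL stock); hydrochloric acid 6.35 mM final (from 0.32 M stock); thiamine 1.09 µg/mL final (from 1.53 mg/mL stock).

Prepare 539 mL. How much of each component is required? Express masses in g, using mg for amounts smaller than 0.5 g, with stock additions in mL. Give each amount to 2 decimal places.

Target volume = 539 mL = 0.539 L.
sodium succinate: V = C2·V2/C1 = 1.49% ÷ 15.4% × 539 mL = 52.15 mL
potassium sulfate: 3.18 g/L × 0.539 L = 1.71 g
copper sulfate pentahydrate: 12.5 mg/L × 0.539 L = 6.74 mg
ampicillin: C1V1 = C2V2 → 43.8 µg/mL × 539 mL ÷ 56200 µg/mL = 0.42 mL
hydrochloric acid: dilute stock: 6.35 mM × 539 mL ÷ 320 mM = 10.70 mL
thiamine: dilute stock: 1.09 µg/mL × 539 mL ÷ 1530 µg/mL = 0.38 mL

sodium succinate 52.15 mL; potassium sulfate 1.71 g; copper sulfate pentahydrate 6.74 mg; ampicillin 0.42 mL; hydrochloric acid 10.70 mL; thiamine 0.38 mL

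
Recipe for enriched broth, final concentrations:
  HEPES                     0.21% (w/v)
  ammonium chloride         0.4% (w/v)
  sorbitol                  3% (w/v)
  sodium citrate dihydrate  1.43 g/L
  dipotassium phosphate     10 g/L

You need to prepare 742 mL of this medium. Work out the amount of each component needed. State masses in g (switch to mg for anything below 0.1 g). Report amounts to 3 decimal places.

Target volume = 742 mL = 0.742 L.
HEPES: 0.21% w/v = 2.1 g/L → 2.1 × 0.742 L = 1.558 g
ammonium chloride: 0.4% w/v = 4 g/L → 4 × 0.742 L = 2.968 g
sorbitol: 3 g per 100 mL × 742 mL ÷ 100 = 22.260 g
sodium citrate dihydrate: 1.43 g/L × 0.742 L = 1.061 g
dipotassium phosphate: 10 g/L × 0.742 L = 7.420 g

HEPES 1.558 g; ammonium chloride 2.968 g; sorbitol 22.260 g; sodium citrate dihydrate 1.061 g; dipotassium phosphate 7.420 g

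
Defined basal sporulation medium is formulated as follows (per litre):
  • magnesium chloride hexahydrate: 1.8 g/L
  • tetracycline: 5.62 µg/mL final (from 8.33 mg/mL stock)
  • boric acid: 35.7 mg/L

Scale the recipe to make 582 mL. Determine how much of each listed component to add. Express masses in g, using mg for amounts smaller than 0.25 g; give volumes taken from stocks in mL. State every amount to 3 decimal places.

Target volume = 582 mL = 0.582 L.
magnesium chloride hexahydrate: 1.8 g/L × 0.582 L = 1.048 g
tetracycline: C1V1 = C2V2 → 5.62 µg/mL × 582 mL ÷ 8330 µg/mL = 0.393 mL
boric acid: 35.7 mg/L × 0.582 L = 20.777 mg

magnesium chloride hexahydrate 1.048 g; tetracycline 0.393 mL; boric acid 20.777 mg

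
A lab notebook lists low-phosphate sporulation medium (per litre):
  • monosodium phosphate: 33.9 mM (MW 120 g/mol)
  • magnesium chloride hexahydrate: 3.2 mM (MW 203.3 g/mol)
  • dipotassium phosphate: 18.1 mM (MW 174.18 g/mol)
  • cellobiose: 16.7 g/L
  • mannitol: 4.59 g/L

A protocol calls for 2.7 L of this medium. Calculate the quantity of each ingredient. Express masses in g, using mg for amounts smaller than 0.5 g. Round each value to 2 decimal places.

Scale factor relative to 1 L: 2.7.
monosodium phosphate: 33.9 mmol/L × 120 g/mol × 2.7 L ÷ 1000 = 10.98 g
magnesium chloride hexahydrate: 3.2 mmol/L × 203.3 g/mol × 2.7 L ÷ 1000 = 1.76 g
dipotassium phosphate: 18.1 mmol/L × 174.18 g/mol × 2.7 L ÷ 1000 = 8.51 g
cellobiose: 16.7 g/L × 2.7 L = 45.09 g
mannitol: 4.59 g/L × 2.7 L = 12.39 g

monosodium phosphate 10.98 g; magnesium chloride hexahydrate 1.76 g; dipotassium phosphate 8.51 g; cellobiose 45.09 g; mannitol 12.39 g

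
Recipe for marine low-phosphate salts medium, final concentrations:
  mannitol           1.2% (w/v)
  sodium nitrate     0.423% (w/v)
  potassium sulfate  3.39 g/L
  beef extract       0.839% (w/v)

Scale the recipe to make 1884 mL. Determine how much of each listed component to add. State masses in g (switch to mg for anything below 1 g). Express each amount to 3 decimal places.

Scale factor relative to 1 L: 1.884.
mannitol: 1.2 g per 100 mL × 1884 mL ÷ 100 = 22.608 g
sodium nitrate: 0.423% w/v = 4.23 g/L → 4.23 × 1.884 L = 7.969 g
potassium sulfate: 3.39 g/L × 1.884 L = 6.387 g
beef extract: 0.839 g per 100 mL × 1884 mL ÷ 100 = 15.807 g

mannitol 22.608 g; sodium nitrate 7.969 g; potassium sulfate 6.387 g; beef extract 15.807 g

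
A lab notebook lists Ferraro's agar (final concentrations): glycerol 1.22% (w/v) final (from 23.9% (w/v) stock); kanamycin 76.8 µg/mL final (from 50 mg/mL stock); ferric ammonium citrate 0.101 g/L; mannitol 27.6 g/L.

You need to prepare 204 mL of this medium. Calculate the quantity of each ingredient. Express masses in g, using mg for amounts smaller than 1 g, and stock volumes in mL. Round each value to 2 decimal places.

Target volume = 204 mL = 0.204 L.
glycerol: C1V1 = C2V2 → 1.22% ÷ 23.9% × 204 mL = 10.41 mL
kanamycin: C1V1 = C2V2 → 76.8 µg/mL × 204 mL ÷ 50000 µg/mL = 0.31 mL
ferric ammonium citrate: 0.101 g/L × 0.204 L = 0.020604 g = 20.60 mg
mannitol: 27.6 g/L × 0.204 L = 5.63 g

glycerol 10.41 mL; kanamycin 0.31 mL; ferric ammonium citrate 20.60 mg; mannitol 5.63 g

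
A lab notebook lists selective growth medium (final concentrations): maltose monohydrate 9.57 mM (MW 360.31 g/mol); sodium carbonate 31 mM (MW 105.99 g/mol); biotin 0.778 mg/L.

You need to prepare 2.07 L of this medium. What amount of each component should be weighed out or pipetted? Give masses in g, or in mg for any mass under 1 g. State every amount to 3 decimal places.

maltose monohydrate 7.138 g; sodium carbonate 6.801 g; biotin 1.610 mg

Working volume: 2.07 L.
maltose monohydrate: 9.57 mmol/L × 360.31 g/mol × 2.07 L ÷ 1000 = 7.138 g
sodium carbonate: 31 mmol/L × 105.99 g/mol × 2.07 L ÷ 1000 = 6.801 g
biotin: 0.778 mg/L × 2.07 L = 1.610 mg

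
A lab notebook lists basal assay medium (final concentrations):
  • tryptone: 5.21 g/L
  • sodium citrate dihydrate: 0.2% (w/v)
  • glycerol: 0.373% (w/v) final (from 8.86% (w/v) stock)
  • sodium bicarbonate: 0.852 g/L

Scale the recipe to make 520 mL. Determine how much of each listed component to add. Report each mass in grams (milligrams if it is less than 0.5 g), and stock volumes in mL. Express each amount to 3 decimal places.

tryptone 2.709 g; sodium citrate dihydrate 1.040 g; glycerol 21.892 mL; sodium bicarbonate 443.040 mg

Scale factor relative to 1 L: 0.52.
tryptone: 5.21 g/L × 0.52 L = 2.709 g
sodium citrate dihydrate: 0.2% w/v = 2 g/L → 2 × 0.52 L = 1.040 g
glycerol: dilute stock: 0.373% ÷ 8.86% × 520 mL = 21.892 mL
sodium bicarbonate: 0.852 g/L × 0.52 L = 0.44304 g = 443.040 mg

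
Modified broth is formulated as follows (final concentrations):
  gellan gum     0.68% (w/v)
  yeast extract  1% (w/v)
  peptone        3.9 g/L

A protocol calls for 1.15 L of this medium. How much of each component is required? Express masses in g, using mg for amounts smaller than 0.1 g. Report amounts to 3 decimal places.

Scale factor relative to 1 L: 1.15.
gellan gum: 0.68% w/v = 6.8 g/L → 6.8 × 1.15 L = 7.820 g
yeast extract: 1% w/v = 10 g/L → 10 × 1.15 L = 11.500 g
peptone: 3.9 g/L × 1.15 L = 4.485 g

gellan gum 7.820 g; yeast extract 11.500 g; peptone 4.485 g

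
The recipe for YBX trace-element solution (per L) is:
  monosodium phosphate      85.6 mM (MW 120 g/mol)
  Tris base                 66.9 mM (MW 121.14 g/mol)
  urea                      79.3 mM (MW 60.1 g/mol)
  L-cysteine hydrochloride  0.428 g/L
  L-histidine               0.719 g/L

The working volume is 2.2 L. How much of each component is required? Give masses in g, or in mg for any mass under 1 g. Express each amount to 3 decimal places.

Working volume: 2.2 L.
monosodium phosphate: 85.6 mmol/L × 120 g/mol × 2.2 L ÷ 1000 = 22.598 g
Tris base: 66.9 mmol/L × 121.14 g/mol × 2.2 L ÷ 1000 = 17.829 g
urea: 79.3 mmol/L × 60.1 g/mol × 2.2 L ÷ 1000 = 10.485 g
L-cysteine hydrochloride: 0.428 g/L × 2.2 L = 0.9416 g = 941.600 mg
L-histidine: 0.719 g/L × 2.2 L = 1.582 g

monosodium phosphate 22.598 g; Tris base 17.829 g; urea 10.485 g; L-cysteine hydrochloride 941.600 mg; L-histidine 1.582 g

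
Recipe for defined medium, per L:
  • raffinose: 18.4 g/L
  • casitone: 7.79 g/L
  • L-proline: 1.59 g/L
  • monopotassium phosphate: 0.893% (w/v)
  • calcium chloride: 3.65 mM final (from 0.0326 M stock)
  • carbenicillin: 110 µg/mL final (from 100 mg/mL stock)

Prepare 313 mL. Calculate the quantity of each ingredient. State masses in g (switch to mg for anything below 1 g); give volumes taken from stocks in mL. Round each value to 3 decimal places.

Scale factor relative to 1 L: 0.313.
raffinose: 18.4 g/L × 0.313 L = 5.759 g
casitone: 7.79 g/L × 0.313 L = 2.438 g
L-proline: 1.59 g/L × 0.313 L = 0.49767 g = 497.670 mg
monopotassium phosphate: 0.893% w/v = 8.93 g/L → 8.93 × 0.313 L = 2.795 g
calcium chloride: C1V1 = C2V2 → 3.65 mM × 313 mL ÷ 32.6 mM = 35.044 mL
carbenicillin: C1V1 = C2V2 → 110 µg/mL × 313 mL ÷ 100000 µg/mL = 0.344 mL

raffinose 5.759 g; casitone 2.438 g; L-proline 497.670 mg; monopotassium phosphate 2.795 g; calcium chloride 35.044 mL; carbenicillin 0.344 mL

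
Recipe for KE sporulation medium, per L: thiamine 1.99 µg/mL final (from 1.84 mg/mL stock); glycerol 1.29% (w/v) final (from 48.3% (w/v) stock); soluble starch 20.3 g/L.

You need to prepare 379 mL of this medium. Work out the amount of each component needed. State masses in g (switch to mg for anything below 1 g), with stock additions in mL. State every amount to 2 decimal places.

thiamine 0.41 mL; glycerol 10.12 mL; soluble starch 7.69 g

Working volume: 379 mL = 0.379 L.
thiamine: C1V1 = C2V2 → 1.99 µg/mL × 379 mL ÷ 1840 µg/mL = 0.41 mL
glycerol: V = C2·V2/C1 = 1.29% ÷ 48.3% × 379 mL = 10.12 mL
soluble starch: 20.3 g/L × 0.379 L = 7.69 g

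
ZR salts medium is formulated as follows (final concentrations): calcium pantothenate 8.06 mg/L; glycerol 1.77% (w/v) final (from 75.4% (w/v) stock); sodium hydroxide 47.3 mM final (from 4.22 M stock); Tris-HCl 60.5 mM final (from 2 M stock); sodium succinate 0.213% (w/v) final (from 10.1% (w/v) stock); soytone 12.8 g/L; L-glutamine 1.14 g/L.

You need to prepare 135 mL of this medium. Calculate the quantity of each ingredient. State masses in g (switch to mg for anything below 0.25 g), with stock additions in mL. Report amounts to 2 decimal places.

calcium pantothenate 1.09 mg; glycerol 3.17 mL; sodium hydroxide 1.51 mL; Tris-HCl 4.08 mL; sodium succinate 2.85 mL; soytone 1.73 g; L-glutamine 153.90 mg

Scale factor relative to 1 L: 0.135.
calcium pantothenate: 8.06 mg/L × 0.135 L = 1.09 mg
glycerol: V = C2·V2/C1 = 1.77% ÷ 75.4% × 135 mL = 3.17 mL
sodium hydroxide: C1V1 = C2V2 → 47.3 mM × 135 mL ÷ 4220 mM = 1.51 mL
Tris-HCl: C1V1 = C2V2 → 60.5 mM × 135 mL ÷ 2000 mM = 4.08 mL
sodium succinate: dilute stock: 0.213% ÷ 10.1% × 135 mL = 2.85 mL
soytone: 12.8 g/L × 0.135 L = 1.73 g
L-glutamine: 1.14 g/L × 0.135 L = 0.1539 g = 153.90 mg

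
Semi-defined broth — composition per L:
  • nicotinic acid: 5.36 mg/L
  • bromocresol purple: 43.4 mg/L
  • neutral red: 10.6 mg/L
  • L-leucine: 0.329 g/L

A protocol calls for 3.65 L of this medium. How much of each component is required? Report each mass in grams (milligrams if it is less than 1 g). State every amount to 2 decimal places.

nicotinic acid 19.56 mg; bromocresol purple 158.41 mg; neutral red 38.69 mg; L-leucine 1.20 g

Working volume: 3.65 L.
nicotinic acid: 5.36 mg/L × 3.65 L = 19.56 mg
bromocresol purple: 43.4 mg/L × 3.65 L = 158.41 mg
neutral red: 10.6 mg/L × 3.65 L = 38.69 mg
L-leucine: 0.329 g/L × 3.65 L = 1.20 g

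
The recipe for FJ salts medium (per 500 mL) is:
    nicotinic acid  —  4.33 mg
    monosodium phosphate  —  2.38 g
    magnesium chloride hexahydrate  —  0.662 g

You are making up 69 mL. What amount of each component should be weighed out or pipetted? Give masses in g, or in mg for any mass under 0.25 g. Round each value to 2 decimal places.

nicotinic acid 0.60 mg; monosodium phosphate 0.33 g; magnesium chloride hexahydrate 91.36 mg

Ratio of target to recipe volume: 69 / 500 = 0.138.
nicotinic acid: 4.33 mg × (69 mL / 500 mL) = 0.60 mg
monosodium phosphate: 2.38 g × (69 mL / 500 mL) = 0.33 g
magnesium chloride hexahydrate: 0.662 g × (69 mL / 500 mL) = 0.091356 g = 91.36 mg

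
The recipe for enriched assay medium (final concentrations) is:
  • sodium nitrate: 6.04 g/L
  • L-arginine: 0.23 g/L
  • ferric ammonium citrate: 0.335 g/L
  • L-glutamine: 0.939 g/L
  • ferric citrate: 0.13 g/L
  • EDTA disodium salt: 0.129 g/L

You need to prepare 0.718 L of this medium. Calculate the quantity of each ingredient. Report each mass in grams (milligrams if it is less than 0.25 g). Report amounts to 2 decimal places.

sodium nitrate 4.34 g; L-arginine 165.14 mg; ferric ammonium citrate 240.53 mg; L-glutamine 0.67 g; ferric citrate 93.34 mg; EDTA disodium salt 92.62 mg

Scale factor relative to 1 L: 0.718.
sodium nitrate: 6.04 g/L × 0.718 L = 4.34 g
L-arginine: 0.23 g/L × 0.718 L = 0.16514 g = 165.14 mg
ferric ammonium citrate: 0.335 g/L × 0.718 L = 0.24053 g = 240.53 mg
L-glutamine: 0.939 g/L × 0.718 L = 0.67 g
ferric citrate: 0.13 g/L × 0.718 L = 0.09334 g = 93.34 mg
EDTA disodium salt: 0.129 g/L × 0.718 L = 0.092622 g = 92.62 mg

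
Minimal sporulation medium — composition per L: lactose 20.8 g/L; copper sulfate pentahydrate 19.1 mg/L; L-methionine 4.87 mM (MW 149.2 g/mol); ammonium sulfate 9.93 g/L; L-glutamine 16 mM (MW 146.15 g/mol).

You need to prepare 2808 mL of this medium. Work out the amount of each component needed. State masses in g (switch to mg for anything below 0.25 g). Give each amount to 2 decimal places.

lactose 58.41 g; copper sulfate pentahydrate 53.63 mg; L-methionine 2.04 g; ammonium sulfate 27.88 g; L-glutamine 6.57 g

Scale factor relative to 1 L: 2.808.
lactose: 20.8 g/L × 2.808 L = 58.41 g
copper sulfate pentahydrate: 19.1 mg/L × 2.808 L = 53.63 mg
L-methionine: 4.87 mmol/L × 149.2 g/mol × 2.808 L ÷ 1000 = 2.04 g
ammonium sulfate: 9.93 g/L × 2.808 L = 27.88 g
L-glutamine: 16 mmol/L × 146.15 g/mol × 2.808 L ÷ 1000 = 6.57 g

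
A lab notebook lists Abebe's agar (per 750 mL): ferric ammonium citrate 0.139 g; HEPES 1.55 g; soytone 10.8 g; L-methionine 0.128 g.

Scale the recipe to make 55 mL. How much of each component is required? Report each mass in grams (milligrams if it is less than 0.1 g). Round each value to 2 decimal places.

Ratio of target to recipe volume: 55 / 750 = 0.0733333.
ferric ammonium citrate: 0.139 g × (55 mL / 750 mL) = 0.0101933 g = 10.19 mg
HEPES: 1.55 g × (55 mL / 750 mL) = 0.11 g
soytone: 10.8 g × (55 mL / 750 mL) = 0.79 g
L-methionine: 0.128 g × (55 mL / 750 mL) = 0.00938667 g = 9.39 mg

ferric ammonium citrate 10.19 mg; HEPES 0.11 g; soytone 0.79 g; L-methionine 9.39 mg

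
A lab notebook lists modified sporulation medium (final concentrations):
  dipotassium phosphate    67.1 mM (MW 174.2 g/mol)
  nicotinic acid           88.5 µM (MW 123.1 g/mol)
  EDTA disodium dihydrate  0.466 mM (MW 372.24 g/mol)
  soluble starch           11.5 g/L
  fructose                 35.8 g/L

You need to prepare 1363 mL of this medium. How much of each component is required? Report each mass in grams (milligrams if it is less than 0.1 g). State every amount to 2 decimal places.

Working volume: 1363 mL = 1.363 L.
dipotassium phosphate: 67.1 mmol/L × 174.2 g/mol × 1.363 L ÷ 1000 = 15.93 g
nicotinic acid: 88.5 µmol/L × 123.1 g/mol × 1.363 L ÷ 1000 = 14.85 mg
EDTA disodium dihydrate: 0.466 mmol/L × 372.24 g/mol × 1.363 L ÷ 1000 = 0.24 g
soluble starch: 11.5 g/L × 1.363 L = 15.67 g
fructose: 35.8 g/L × 1.363 L = 48.80 g

dipotassium phosphate 15.93 g; nicotinic acid 14.85 mg; EDTA disodium dihydrate 0.24 g; soluble starch 15.67 g; fructose 48.80 g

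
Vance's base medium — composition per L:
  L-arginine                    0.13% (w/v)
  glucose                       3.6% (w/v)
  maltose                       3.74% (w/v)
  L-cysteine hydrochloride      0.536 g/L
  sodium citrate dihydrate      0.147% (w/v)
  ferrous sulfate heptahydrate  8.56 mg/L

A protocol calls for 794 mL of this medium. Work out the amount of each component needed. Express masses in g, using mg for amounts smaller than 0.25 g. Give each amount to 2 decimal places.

Working volume: 794 mL = 0.794 L.
L-arginine: 0.13% w/v = 1.3 g/L → 1.3 × 0.794 L = 1.03 g
glucose: 3.6% w/v = 36 g/L → 36 × 0.794 L = 28.58 g
maltose: 3.74 g per 100 mL × 794 mL ÷ 100 = 29.70 g
L-cysteine hydrochloride: 0.536 g/L × 0.794 L = 0.43 g
sodium citrate dihydrate: 0.147 g per 100 mL × 794 mL ÷ 100 = 1.17 g
ferrous sulfate heptahydrate: 8.56 mg/L × 0.794 L = 6.80 mg

L-arginine 1.03 g; glucose 28.58 g; maltose 29.70 g; L-cysteine hydrochloride 0.43 g; sodium citrate dihydrate 1.17 g; ferrous sulfate heptahydrate 6.80 mg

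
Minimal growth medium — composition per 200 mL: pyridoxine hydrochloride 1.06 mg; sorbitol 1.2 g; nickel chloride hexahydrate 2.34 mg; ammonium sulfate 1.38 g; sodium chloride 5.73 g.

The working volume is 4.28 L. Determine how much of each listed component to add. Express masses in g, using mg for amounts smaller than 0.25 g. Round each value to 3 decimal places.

pyridoxine hydrochloride 22.684 mg; sorbitol 25.680 g; nickel chloride hexahydrate 50.076 mg; ammonium sulfate 29.532 g; sodium chloride 122.622 g

Ratio of target to recipe volume: 4280 / 200 = 21.4.
pyridoxine hydrochloride: 1.06 mg × (4280 mL / 200 mL) = 22.684 mg
sorbitol: 1.2 g × (4280 mL / 200 mL) = 25.680 g
nickel chloride hexahydrate: 2.34 mg × (4280 mL / 200 mL) = 50.076 mg
ammonium sulfate: 1.38 g × (4280 mL / 200 mL) = 29.532 g
sodium chloride: 5.73 g × (4280 mL / 200 mL) = 122.622 g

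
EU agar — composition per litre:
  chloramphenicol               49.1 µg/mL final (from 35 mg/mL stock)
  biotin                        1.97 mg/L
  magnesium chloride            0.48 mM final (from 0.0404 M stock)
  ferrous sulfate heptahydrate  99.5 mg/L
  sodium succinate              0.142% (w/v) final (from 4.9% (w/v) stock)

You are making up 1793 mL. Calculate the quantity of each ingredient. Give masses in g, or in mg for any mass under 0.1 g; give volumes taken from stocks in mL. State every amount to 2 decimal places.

chloramphenicol 2.52 mL; biotin 3.53 mg; magnesium chloride 21.30 mL; ferrous sulfate heptahydrate 0.18 g; sodium succinate 51.96 mL

Working volume: 1793 mL = 1.793 L.
chloramphenicol: C1V1 = C2V2 → 49.1 µg/mL × 1793 mL ÷ 35000 µg/mL = 2.52 mL
biotin: 1.97 mg/L × 1.793 L = 3.53 mg
magnesium chloride: V = C2·V2/C1 = 0.48 mM × 1793 mL ÷ 40.4 mM = 21.30 mL
ferrous sulfate heptahydrate: 99.5 mg/L × 1.793 L = 178.403 mg = 0.18 g
sodium succinate: C1V1 = C2V2 → 0.142% ÷ 4.9% × 1793 mL = 51.96 mL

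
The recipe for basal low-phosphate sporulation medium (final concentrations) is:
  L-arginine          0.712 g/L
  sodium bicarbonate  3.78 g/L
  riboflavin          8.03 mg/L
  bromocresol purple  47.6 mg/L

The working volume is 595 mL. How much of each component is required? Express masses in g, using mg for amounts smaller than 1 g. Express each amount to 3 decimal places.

Target volume = 595 mL = 0.595 L.
L-arginine: 0.712 g/L × 0.595 L = 0.42364 g = 423.640 mg
sodium bicarbonate: 3.78 g/L × 0.595 L = 2.249 g
riboflavin: 8.03 mg/L × 0.595 L = 4.778 mg
bromocresol purple: 47.6 mg/L × 0.595 L = 28.322 mg

L-arginine 423.640 mg; sodium bicarbonate 2.249 g; riboflavin 4.778 mg; bromocresol purple 28.322 mg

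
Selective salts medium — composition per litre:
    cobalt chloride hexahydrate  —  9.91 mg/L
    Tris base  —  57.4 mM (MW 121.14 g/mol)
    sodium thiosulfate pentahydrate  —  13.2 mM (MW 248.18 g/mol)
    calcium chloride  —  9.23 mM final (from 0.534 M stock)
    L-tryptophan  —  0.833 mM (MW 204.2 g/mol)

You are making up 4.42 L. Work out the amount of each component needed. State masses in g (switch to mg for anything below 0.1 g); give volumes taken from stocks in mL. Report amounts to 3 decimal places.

Scale factor relative to 1 L: 4.42.
cobalt chloride hexahydrate: 9.91 mg/L × 4.42 L = 43.802 mg
Tris base: 57.4 mmol/L × 121.14 g/mol × 4.42 L ÷ 1000 = 30.734 g
sodium thiosulfate pentahydrate: 13.2 mmol/L × 248.18 g/mol × 4.42 L ÷ 1000 = 14.480 g
calcium chloride: C1V1 = C2V2 → 9.23 mM × 4420 mL ÷ 534 mM = 76.398 mL
L-tryptophan: 0.833 mmol/L × 204.2 g/mol × 4.42 L ÷ 1000 = 0.752 g

cobalt chloride hexahydrate 43.802 mg; Tris base 30.734 g; sodium thiosulfate pentahydrate 14.480 g; calcium chloride 76.398 mL; L-tryptophan 0.752 g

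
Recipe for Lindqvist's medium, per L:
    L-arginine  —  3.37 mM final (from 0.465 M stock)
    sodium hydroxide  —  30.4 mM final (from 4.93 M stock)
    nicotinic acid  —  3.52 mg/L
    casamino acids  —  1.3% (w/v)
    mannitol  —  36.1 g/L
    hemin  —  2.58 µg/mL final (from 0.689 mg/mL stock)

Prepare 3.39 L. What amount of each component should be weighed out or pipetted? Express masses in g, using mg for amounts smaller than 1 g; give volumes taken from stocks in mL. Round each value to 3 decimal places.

L-arginine 24.568 mL; sodium hydroxide 20.904 mL; nicotinic acid 11.933 mg; casamino acids 44.070 g; mannitol 122.379 g; hemin 12.694 mL

Working volume: 3.39 L.
L-arginine: V = C2·V2/C1 = 3.37 mM × 3390 mL ÷ 465 mM = 24.568 mL
sodium hydroxide: V = C2·V2/C1 = 30.4 mM × 3390 mL ÷ 4930 mM = 20.904 mL
nicotinic acid: 3.52 mg/L × 3.39 L = 11.933 mg
casamino acids: 1.3% w/v = 13 g/L → 13 × 3.39 L = 44.070 g
mannitol: 36.1 g/L × 3.39 L = 122.379 g
hemin: C1V1 = C2V2 → 2.58 µg/mL × 3390 mL ÷ 689 µg/mL = 12.694 mL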